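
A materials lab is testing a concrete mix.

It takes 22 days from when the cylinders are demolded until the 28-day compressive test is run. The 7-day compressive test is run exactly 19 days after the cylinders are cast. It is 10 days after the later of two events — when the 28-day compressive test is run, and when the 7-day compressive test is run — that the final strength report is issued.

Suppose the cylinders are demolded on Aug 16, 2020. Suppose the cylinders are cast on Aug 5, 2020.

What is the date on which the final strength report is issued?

The cylinders are demolded: Aug 16, 2020.
The 28-day compressive test is run: Aug 16, 2020 + 22 days = Sep 7, 2020.
The cylinders are cast: Aug 5, 2020.
The 7-day compressive test is run: Aug 5, 2020 + 19 days = Aug 24, 2020.
Both prerequisites met — the 28-day compressive test is run (Sep 7, 2020), the 7-day compressive test is run (Aug 24, 2020); the later is Sep 7, 2020.
The final strength report is issued: Sep 7, 2020 + 10 days = Sep 17, 2020.

Sep 17, 2020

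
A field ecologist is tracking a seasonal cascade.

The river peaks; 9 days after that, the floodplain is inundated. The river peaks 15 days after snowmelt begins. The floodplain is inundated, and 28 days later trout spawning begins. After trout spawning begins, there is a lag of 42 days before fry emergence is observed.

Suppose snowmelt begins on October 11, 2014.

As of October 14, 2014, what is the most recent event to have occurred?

Snowmelt begins

Snowmelt begins: Oct 11, 2014.
The river peaks: Oct 11, 2014 + 15 days = Oct 26, 2014.
The floodplain is inundated: Oct 26, 2014 + 9 days = Nov 4, 2014.
Trout spawning begins: Nov 4, 2014 + 28 days = Dec 2, 2014.
Fry emergence is observed: Dec 2, 2014 + 42 days = Jan 13, 2015.
Oct 14, 2014 falls between when snowmelt begins (Oct 11, 2014) and when the river peaks (Oct 26, 2014).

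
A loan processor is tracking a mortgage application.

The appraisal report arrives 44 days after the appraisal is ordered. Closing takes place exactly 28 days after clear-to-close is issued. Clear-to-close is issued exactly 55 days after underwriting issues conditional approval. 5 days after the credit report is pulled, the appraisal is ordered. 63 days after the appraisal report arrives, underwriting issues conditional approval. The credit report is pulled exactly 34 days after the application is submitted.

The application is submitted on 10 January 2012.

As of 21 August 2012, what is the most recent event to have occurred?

Clear-to-close is issued

The application is submitted: Jan 10, 2012.
The credit report is pulled: Jan 10, 2012 + 34 days = Feb 13, 2012.
The appraisal is ordered: Feb 13, 2012 + 5 days = Feb 18, 2012.
The appraisal report arrives: Feb 18, 2012 + 44 days = Apr 2, 2012.
Underwriting issues conditional approval: Apr 2, 2012 + 63 days = Jun 4, 2012.
Clear-to-close is issued: Jun 4, 2012 + 55 days = Jul 29, 2012.
Closing takes place: Jul 29, 2012 + 28 days = Aug 26, 2012.
Aug 21, 2012 falls between when clear-to-close is issued (Jul 29, 2012) and when closing takes place (Aug 26, 2012).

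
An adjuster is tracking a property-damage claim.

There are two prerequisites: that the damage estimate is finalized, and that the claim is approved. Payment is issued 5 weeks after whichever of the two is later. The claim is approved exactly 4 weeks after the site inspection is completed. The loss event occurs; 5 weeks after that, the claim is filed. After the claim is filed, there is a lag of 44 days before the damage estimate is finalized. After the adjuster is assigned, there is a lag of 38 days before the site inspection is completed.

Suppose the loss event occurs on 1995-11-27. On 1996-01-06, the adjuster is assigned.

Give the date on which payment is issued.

The loss event occurs: Nov 27, 1995.
The claim is filed: Nov 27, 1995 + 5 weeks = Jan 1, 1996.
The damage estimate is finalized: Jan 1, 1996 + 44 days = Feb 14, 1996.
The adjuster is assigned: Jan 6, 1996.
The site inspection is completed: Jan 6, 1996 + 38 days = Feb 13, 1996.
The claim is approved: Feb 13, 1996 + 4 weeks = Mar 12, 1996.
Both prerequisites met — the damage estimate is finalized (Feb 14, 1996), the claim is approved (Mar 12, 1996); the later is Mar 12, 1996.
Payment is issued: Mar 12, 1996 + 5 weeks = Apr 16, 1996.

1996-04-16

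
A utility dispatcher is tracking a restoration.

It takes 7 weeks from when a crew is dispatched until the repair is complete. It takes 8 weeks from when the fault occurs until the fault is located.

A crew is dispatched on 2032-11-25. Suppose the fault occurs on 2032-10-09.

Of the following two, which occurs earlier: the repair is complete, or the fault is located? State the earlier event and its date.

A crew is dispatched: Nov 25, 2032.
The repair is complete: Nov 25, 2032 + 7 weeks = Jan 13, 2033.
The fault occurs: Oct 9, 2032.
The fault is located: Oct 9, 2032 + 8 weeks = Dec 4, 2032.
Comparing: the repair is complete on Jan 13, 2033 vs the fault is located on Dec 4, 2032. Earlier: the fault is located.

The fault is located — 2032-12-04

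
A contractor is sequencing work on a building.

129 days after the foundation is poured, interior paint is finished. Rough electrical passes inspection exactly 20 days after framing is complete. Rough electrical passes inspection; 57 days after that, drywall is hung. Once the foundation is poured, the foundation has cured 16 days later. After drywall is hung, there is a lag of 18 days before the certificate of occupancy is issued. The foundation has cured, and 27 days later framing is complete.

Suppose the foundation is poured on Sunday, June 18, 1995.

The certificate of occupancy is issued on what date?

The foundation is poured: Jun 18, 1995.
The foundation has cured: Jun 18, 1995 + 16 days = Jul 4, 1995.
Framing is complete: Jul 4, 1995 + 27 days = Jul 31, 1995.
Rough electrical passes inspection: Jul 31, 1995 + 20 days = Aug 20, 1995.
Drywall is hung: Aug 20, 1995 + 57 days = Oct 16, 1995.
The certificate of occupancy is issued: Oct 16, 1995 + 18 days = Nov 3, 1995.

Friday, November 3, 1995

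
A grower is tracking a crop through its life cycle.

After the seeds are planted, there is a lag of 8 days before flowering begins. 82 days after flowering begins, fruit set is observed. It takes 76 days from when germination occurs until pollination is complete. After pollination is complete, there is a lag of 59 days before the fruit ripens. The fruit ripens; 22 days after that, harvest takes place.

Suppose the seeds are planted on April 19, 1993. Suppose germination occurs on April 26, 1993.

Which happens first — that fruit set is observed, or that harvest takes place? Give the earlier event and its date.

The seeds are planted: Apr 19, 1993.
Flowering begins: Apr 19, 1993 + 8 days = Apr 27, 1993.
Fruit set is observed: Apr 27, 1993 + 82 days = Jul 18, 1993.
Germination occurs: Apr 26, 1993.
Pollination is complete: Apr 26, 1993 + 76 days = Jul 11, 1993.
The fruit ripens: Jul 11, 1993 + 59 days = Sep 8, 1993.
Harvest takes place: Sep 8, 1993 + 22 days = Sep 30, 1993.
Comparing: fruit set is observed on Jul 18, 1993 vs harvest takes place on Sep 30, 1993. Earlier: fruit set is observed.

Fruit set is observed — July 18, 1993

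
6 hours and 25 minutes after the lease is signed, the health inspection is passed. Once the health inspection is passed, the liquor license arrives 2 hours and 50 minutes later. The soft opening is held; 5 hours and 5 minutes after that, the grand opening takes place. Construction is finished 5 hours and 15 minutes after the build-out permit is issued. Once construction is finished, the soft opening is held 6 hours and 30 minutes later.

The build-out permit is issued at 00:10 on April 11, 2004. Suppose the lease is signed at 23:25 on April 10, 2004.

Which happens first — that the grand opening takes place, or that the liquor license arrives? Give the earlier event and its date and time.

The build-out permit is issued: 00:10 Apr 11, 2004.
Construction is finished: 00:10 Apr 11, 2004 + 5h15m = 05:25 Apr 11, 2004.
The soft opening is held: 05:25 Apr 11, 2004 + 6h30m = 11:55 Apr 11, 2004.
The grand opening takes place: 11:55 Apr 11, 2004 + 5h05m = 17:00 Apr 11, 2004.
The lease is signed: 23:25 Apr 10, 2004.
The health inspection is passed: 23:25 Apr 10, 2004 + 6h25m = 05:50 Apr 11, 2004.
The liquor license arrives: 05:50 Apr 11, 2004 + 2h50m = 08:40 Apr 11, 2004.
Comparing: the grand opening takes place at 17:00 Apr 11, 2004 vs the liquor license arrives at 08:40 Apr 11, 2004. Earlier: the liquor license arrives.

The liquor license arrives — 08:40 on April 11, 2004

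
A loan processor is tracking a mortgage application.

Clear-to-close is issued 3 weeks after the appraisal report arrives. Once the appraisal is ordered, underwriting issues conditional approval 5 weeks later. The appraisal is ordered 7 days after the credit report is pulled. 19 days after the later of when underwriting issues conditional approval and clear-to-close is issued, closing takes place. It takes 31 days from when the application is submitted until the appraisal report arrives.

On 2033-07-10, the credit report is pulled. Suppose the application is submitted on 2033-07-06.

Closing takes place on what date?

2033-09-15

The credit report is pulled: Jul 10, 2033.
The appraisal is ordered: Jul 10, 2033 + 7 days = Jul 17, 2033.
Underwriting issues conditional approval: Jul 17, 2033 + 5 weeks = Aug 21, 2033.
The application is submitted: Jul 6, 2033.
The appraisal report arrives: Jul 6, 2033 + 31 days = Aug 6, 2033.
Clear-to-close is issued: Aug 6, 2033 + 3 weeks = Aug 27, 2033.
Both prerequisites met — underwriting issues conditional approval (Aug 21, 2033), clear-to-close is issued (Aug 27, 2033); the later is Aug 27, 2033.
Closing takes place: Aug 27, 2033 + 19 days = Sep 15, 2033.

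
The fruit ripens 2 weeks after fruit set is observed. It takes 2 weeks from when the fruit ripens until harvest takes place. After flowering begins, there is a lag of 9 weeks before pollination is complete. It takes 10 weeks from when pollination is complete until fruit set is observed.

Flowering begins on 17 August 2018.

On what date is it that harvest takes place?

25 January 2019

Flowering begins: Aug 17, 2018.
Pollination is complete: Aug 17, 2018 + 9 weeks = Oct 19, 2018.
Fruit set is observed: Oct 19, 2018 + 10 weeks = Dec 28, 2018.
The fruit ripens: Dec 28, 2018 + 2 weeks = Jan 11, 2019.
Harvest takes place: Jan 11, 2019 + 2 weeks = Jan 25, 2019.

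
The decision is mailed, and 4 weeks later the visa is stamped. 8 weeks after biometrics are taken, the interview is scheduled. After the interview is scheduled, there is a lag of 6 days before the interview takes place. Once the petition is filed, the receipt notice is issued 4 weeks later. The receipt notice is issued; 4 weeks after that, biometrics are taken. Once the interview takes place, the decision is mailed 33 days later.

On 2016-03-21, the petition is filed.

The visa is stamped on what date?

The petition is filed: Mar 21, 2016.
The receipt notice is issued: Mar 21, 2016 + 4 weeks = Apr 18, 2016.
Biometrics are taken: Apr 18, 2016 + 4 weeks = May 16, 2016.
The interview is scheduled: May 16, 2016 + 8 weeks = Jul 11, 2016.
The interview takes place: Jul 11, 2016 + 6 days = Jul 17, 2016.
The decision is mailed: Jul 17, 2016 + 33 days = Aug 19, 2016.
The visa is stamped: Aug 19, 2016 + 4 weeks = Sep 16, 2016.

2016-09-16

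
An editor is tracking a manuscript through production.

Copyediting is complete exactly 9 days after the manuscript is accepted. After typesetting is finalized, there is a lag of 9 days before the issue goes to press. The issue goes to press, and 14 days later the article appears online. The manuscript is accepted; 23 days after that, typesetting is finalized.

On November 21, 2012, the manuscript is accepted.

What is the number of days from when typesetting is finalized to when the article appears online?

Causal path: typesetting is finalized → the issue goes to press → the article appears online.
Total delay along the path: 9 + 14 = 23 days.

23 days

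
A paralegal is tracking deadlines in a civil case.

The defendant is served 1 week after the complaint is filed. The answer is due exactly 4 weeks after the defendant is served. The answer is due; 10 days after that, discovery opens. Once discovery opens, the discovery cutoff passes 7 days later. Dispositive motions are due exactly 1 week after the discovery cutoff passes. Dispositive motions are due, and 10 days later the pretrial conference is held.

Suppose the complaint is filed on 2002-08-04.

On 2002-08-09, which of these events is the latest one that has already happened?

The complaint is filed: Aug 4, 2002.
The defendant is served: Aug 4, 2002 + 1 week = Aug 11, 2002.
The answer is due: Aug 11, 2002 + 4 weeks = Sep 8, 2002.
Discovery opens: Sep 8, 2002 + 10 days = Sep 18, 2002.
The discovery cutoff passes: Sep 18, 2002 + 7 days = Sep 25, 2002.
Dispositive motions are due: Sep 25, 2002 + 1 week = Oct 2, 2002.
The pretrial conference is held: Oct 2, 2002 + 10 days = Oct 12, 2002.
Aug 9, 2002 falls between when the complaint is filed (Aug 4, 2002) and when the defendant is served (Aug 11, 2002).

The complaint is filed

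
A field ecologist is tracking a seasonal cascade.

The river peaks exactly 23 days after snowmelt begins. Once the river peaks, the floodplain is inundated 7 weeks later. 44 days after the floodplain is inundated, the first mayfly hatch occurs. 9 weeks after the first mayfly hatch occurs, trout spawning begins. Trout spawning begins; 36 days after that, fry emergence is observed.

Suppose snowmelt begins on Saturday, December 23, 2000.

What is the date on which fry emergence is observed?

Thursday, July 26, 2001

Snowmelt begins: Dec 23, 2000.
The river peaks: Dec 23, 2000 + 23 days = Jan 15, 2001.
The floodplain is inundated: Jan 15, 2001 + 7 weeks = Mar 5, 2001.
The first mayfly hatch occurs: Mar 5, 2001 + 44 days = Apr 18, 2001.
Trout spawning begins: Apr 18, 2001 + 9 weeks = Jun 20, 2001.
Fry emergence is observed: Jun 20, 2001 + 36 days = Jul 26, 2001.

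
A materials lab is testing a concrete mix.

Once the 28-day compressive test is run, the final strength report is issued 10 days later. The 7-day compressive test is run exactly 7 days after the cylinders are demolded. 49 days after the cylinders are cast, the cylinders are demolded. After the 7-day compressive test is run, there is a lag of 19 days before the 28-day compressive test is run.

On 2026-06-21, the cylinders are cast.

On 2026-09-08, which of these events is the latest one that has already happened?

The 28-day compressive test is run

The cylinders are cast: Jun 21, 2026.
The cylinders are demolded: Jun 21, 2026 + 49 days = Aug 9, 2026.
The 7-day compressive test is run: Aug 9, 2026 + 7 days = Aug 16, 2026.
The 28-day compressive test is run: Aug 16, 2026 + 19 days = Sep 4, 2026.
The final strength report is issued: Sep 4, 2026 + 10 days = Sep 14, 2026.
Sep 8, 2026 falls between when the 28-day compressive test is run (Sep 4, 2026) and when the final strength report is issued (Sep 14, 2026).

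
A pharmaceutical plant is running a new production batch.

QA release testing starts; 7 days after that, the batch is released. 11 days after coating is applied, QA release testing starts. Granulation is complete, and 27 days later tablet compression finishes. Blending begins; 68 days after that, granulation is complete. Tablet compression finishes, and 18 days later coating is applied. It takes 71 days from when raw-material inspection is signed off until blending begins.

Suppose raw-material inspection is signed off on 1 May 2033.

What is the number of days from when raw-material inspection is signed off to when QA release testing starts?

195 days

Causal path: raw-material inspection is signed off → blending begins → granulation is complete → tablet compression finishes → coating is applied → QA release testing starts.
Total delay along the path: 71 + 68 + 27 + 18 + 11 = 195 days.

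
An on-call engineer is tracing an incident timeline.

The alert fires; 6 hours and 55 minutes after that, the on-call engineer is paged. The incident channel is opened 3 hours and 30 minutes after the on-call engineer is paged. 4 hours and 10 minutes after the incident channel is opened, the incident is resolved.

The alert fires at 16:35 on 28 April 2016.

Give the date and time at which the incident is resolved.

07:10 on 29 April 2016

The alert fires: 16:35 Apr 28, 2016.
The on-call engineer is paged: 16:35 Apr 28, 2016 + 6h55m = 23:30 Apr 28, 2016.
The incident channel is opened: 23:30 Apr 28, 2016 + 3h30m = 03:00 Apr 29, 2016.
The incident is resolved: 03:00 Apr 29, 2016 + 4h10m = 07:10 Apr 29, 2016.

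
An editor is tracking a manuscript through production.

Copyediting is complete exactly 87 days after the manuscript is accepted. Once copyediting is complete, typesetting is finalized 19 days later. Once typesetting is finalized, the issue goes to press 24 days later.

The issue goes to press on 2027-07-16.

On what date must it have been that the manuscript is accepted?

The issue goes to press: Jul 16, 2027.
Typesetting is finalized: Jul 16, 2027 − 24 days = Jun 22, 2027.
Copyediting is complete: Jun 22, 2027 − 19 days = Jun 3, 2027.
The manuscript is accepted: Jun 3, 2027 − 87 days = Mar 8, 2027.

2027-03-08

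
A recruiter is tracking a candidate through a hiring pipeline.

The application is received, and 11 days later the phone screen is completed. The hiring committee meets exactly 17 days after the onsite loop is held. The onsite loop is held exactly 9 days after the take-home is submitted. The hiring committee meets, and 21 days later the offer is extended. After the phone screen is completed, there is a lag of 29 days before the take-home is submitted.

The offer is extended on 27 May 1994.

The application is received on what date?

The offer is extended: May 27, 1994.
The hiring committee meets: May 27, 1994 − 21 days = May 6, 1994.
The onsite loop is held: May 6, 1994 − 17 days = Apr 19, 1994.
The take-home is submitted: Apr 19, 1994 − 9 days = Apr 10, 1994.
The phone screen is completed: Apr 10, 1994 − 29 days = Mar 12, 1994.
The application is received: Mar 12, 1994 − 11 days = Mar 1, 1994.

1 March 1994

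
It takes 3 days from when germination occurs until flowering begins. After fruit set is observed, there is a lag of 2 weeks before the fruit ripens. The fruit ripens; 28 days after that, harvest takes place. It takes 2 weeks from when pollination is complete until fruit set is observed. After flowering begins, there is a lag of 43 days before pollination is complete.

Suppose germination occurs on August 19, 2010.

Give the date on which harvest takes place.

Germination occurs: Aug 19, 2010.
Flowering begins: Aug 19, 2010 + 3 days = Aug 22, 2010.
Pollination is complete: Aug 22, 2010 + 43 days = Oct 4, 2010.
Fruit set is observed: Oct 4, 2010 + 2 weeks = Oct 18, 2010.
The fruit ripens: Oct 18, 2010 + 2 weeks = Nov 1, 2010.
Harvest takes place: Nov 1, 2010 + 28 days = Nov 29, 2010.

November 29, 2010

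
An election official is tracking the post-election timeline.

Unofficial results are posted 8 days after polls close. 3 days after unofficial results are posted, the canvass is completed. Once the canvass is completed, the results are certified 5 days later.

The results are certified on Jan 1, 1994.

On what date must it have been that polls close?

The results are certified: Jan 1, 1994.
The canvass is completed: Jan 1, 1994 − 5 days = Dec 27, 1993.
Unofficial results are posted: Dec 27, 1993 − 3 days = Dec 24, 1993.
Polls close: Dec 24, 1993 − 8 days = Dec 16, 1993.

Dec 16, 1993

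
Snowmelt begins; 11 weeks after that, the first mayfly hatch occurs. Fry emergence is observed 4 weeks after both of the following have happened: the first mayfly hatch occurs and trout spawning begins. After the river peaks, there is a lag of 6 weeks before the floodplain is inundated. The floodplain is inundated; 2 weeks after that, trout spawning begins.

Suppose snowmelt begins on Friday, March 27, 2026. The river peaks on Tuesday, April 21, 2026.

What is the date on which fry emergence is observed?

Snowmelt begins: Mar 27, 2026.
The first mayfly hatch occurs: Mar 27, 2026 + 11 weeks = Jun 12, 2026.
The river peaks: Apr 21, 2026.
The floodplain is inundated: Apr 21, 2026 + 6 weeks = Jun 2, 2026.
Trout spawning begins: Jun 2, 2026 + 2 weeks = Jun 16, 2026.
Both prerequisites met — the first mayfly hatch occurs (Jun 12, 2026), trout spawning begins (Jun 16, 2026); the later is Jun 16, 2026.
Fry emergence is observed: Jun 16, 2026 + 4 weeks = Jul 14, 2026.

Tuesday, July 14, 2026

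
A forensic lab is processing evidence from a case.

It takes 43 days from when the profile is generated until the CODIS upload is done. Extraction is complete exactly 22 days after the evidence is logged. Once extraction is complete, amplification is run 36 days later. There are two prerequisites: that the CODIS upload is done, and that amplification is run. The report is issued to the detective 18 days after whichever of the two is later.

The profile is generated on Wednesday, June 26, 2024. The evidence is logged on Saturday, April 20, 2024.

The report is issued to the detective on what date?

The profile is generated: Jun 26, 2024.
The CODIS upload is done: Jun 26, 2024 + 43 days = Aug 8, 2024.
The evidence is logged: Apr 20, 2024.
Extraction is complete: Apr 20, 2024 + 22 days = May 12, 2024.
Amplification is run: May 12, 2024 + 36 days = Jun 17, 2024.
Both prerequisites met — the CODIS upload is done (Aug 8, 2024), amplification is run (Jun 17, 2024); the later is Aug 8, 2024.
The report is issued to the detective: Aug 8, 2024 + 18 days = Aug 26, 2024.

Monday, August 26, 2024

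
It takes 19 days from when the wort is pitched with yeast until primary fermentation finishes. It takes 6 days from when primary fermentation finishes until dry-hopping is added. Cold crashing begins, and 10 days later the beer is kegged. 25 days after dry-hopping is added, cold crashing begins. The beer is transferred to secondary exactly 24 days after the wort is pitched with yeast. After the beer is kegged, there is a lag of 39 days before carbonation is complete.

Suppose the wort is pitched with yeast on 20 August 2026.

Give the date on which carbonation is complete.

27 November 2026

The wort is pitched with yeast: Aug 20, 2026.
Primary fermentation finishes: Aug 20, 2026 + 19 days = Sep 8, 2026.
Dry-hopping is added: Sep 8, 2026 + 6 days = Sep 14, 2026.
Cold crashing begins: Sep 14, 2026 + 25 days = Oct 9, 2026.
The beer is kegged: Oct 9, 2026 + 10 days = Oct 19, 2026.
Carbonation is complete: Oct 19, 2026 + 39 days = Nov 27, 2026.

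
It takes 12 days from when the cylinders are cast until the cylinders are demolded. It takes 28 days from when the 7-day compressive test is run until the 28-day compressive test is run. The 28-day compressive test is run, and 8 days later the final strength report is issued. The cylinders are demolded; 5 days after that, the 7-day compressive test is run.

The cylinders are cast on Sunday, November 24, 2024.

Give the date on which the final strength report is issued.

The cylinders are cast: Nov 24, 2024.
The cylinders are demolded: Nov 24, 2024 + 12 days = Dec 6, 2024.
The 7-day compressive test is run: Dec 6, 2024 + 5 days = Dec 11, 2024.
The 28-day compressive test is run: Dec 11, 2024 + 28 days = Jan 8, 2025.
The final strength report is issued: Jan 8, 2025 + 8 days = Jan 16, 2025.

Thursday, January 16, 2025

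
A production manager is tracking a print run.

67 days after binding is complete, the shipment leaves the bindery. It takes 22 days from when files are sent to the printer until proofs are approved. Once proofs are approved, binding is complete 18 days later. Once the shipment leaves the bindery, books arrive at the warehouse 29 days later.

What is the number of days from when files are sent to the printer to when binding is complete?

40 days

Causal path: files are sent to the printer → proofs are approved → binding is complete.
Total delay along the path: 22 + 18 = 40 days.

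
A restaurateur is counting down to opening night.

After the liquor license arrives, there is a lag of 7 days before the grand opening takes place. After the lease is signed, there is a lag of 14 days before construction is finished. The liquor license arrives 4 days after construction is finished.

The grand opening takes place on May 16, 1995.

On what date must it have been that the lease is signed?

The grand opening takes place: May 16, 1995.
The liquor license arrives: May 16, 1995 − 7 days = May 9, 1995.
Construction is finished: May 9, 1995 − 4 days = May 5, 1995.
The lease is signed: May 5, 1995 − 14 days = Apr 21, 1995.

April 21, 1995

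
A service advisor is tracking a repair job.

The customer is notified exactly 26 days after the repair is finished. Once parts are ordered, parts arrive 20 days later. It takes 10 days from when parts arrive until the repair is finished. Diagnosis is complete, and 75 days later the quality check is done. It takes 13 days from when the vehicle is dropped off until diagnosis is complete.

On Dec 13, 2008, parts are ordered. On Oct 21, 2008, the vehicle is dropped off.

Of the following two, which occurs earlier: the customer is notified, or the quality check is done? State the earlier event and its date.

The quality check is done — Jan 17, 2009

Parts are ordered: Dec 13, 2008.
Parts arrive: Dec 13, 2008 + 20 days = Jan 2, 2009.
The repair is finished: Jan 2, 2009 + 10 days = Jan 12, 2009.
The customer is notified: Jan 12, 2009 + 26 days = Feb 7, 2009.
The vehicle is dropped off: Oct 21, 2008.
Diagnosis is complete: Oct 21, 2008 + 13 days = Nov 3, 2008.
The quality check is done: Nov 3, 2008 + 75 days = Jan 17, 2009.
Comparing: the customer is notified on Feb 7, 2009 vs the quality check is done on Jan 17, 2009. Earlier: the quality check is done.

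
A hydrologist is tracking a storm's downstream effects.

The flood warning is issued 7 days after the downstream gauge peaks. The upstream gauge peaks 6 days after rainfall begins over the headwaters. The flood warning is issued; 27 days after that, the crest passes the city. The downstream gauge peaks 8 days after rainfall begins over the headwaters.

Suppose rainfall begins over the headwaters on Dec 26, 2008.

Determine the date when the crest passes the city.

Feb 6, 2009

Rainfall begins over the headwaters: Dec 26, 2008.
The downstream gauge peaks: Dec 26, 2008 + 8 days = Jan 3, 2009.
The flood warning is issued: Jan 3, 2009 + 7 days = Jan 10, 2009.
The crest passes the city: Jan 10, 2009 + 27 days = Feb 6, 2009.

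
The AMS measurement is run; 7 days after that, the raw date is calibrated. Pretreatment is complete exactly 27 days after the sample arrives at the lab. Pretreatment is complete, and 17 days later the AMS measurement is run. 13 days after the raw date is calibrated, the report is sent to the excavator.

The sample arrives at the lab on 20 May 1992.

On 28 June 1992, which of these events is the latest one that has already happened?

The sample arrives at the lab: May 20, 1992.
Pretreatment is complete: May 20, 1992 + 27 days = Jun 16, 1992.
The AMS measurement is run: Jun 16, 1992 + 17 days = Jul 3, 1992.
The raw date is calibrated: Jul 3, 1992 + 7 days = Jul 10, 1992.
The report is sent to the excavator: Jul 10, 1992 + 13 days = Jul 23, 1992.
Jun 28, 1992 falls between when pretreatment is complete (Jun 16, 1992) and when the AMS measurement is run (Jul 3, 1992).

Pretreatment is complete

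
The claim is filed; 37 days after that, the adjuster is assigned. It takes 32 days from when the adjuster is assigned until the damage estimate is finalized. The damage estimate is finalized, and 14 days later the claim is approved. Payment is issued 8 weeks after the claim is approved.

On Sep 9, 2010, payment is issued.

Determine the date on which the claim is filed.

Apr 23, 2010

Payment is issued: Sep 9, 2010.
The claim is approved: Sep 9, 2010 − 8 weeks = Jul 15, 2010.
The damage estimate is finalized: Jul 15, 2010 − 14 days = Jul 1, 2010.
The adjuster is assigned: Jul 1, 2010 − 32 days = May 30, 2010.
The claim is filed: May 30, 2010 − 37 days = Apr 23, 2010.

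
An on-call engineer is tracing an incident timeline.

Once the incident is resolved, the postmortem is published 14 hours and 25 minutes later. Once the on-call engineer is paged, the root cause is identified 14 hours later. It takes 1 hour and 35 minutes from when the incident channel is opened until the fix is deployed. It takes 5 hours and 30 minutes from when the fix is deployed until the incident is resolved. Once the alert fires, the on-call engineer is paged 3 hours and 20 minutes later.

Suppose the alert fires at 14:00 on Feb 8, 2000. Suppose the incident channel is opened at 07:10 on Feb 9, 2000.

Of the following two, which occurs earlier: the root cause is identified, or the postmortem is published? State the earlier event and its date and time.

The alert fires: 14:00 Feb 8, 2000.
The on-call engineer is paged: 14:00 Feb 8, 2000 + 3h20m = 17:20 Feb 8, 2000.
The root cause is identified: 17:20 Feb 8, 2000 + 14h = 07:20 Feb 9, 2000.
The incident channel is opened: 07:10 Feb 9, 2000.
The fix is deployed: 07:10 Feb 9, 2000 + 1h35m = 08:45 Feb 9, 2000.
The incident is resolved: 08:45 Feb 9, 2000 + 5h30m = 14:15 Feb 9, 2000.
The postmortem is published: 14:15 Feb 9, 2000 + 14h25m = 04:40 Feb 10, 2000.
Comparing: the root cause is identified at 07:20 Feb 9, 2000 vs the postmortem is published at 04:40 Feb 10, 2000. Earlier: the root cause is identified.

The root cause is identified — 07:20 on Feb 9, 2000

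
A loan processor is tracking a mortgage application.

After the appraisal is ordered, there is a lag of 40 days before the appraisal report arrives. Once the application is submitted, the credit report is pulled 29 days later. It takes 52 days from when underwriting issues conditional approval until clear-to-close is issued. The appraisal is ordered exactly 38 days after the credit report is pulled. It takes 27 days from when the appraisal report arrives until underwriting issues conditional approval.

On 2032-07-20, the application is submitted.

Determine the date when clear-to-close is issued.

2033-01-22

The application is submitted: Jul 20, 2032.
The credit report is pulled: Jul 20, 2032 + 29 days = Aug 18, 2032.
The appraisal is ordered: Aug 18, 2032 + 38 days = Sep 25, 2032.
The appraisal report arrives: Sep 25, 2032 + 40 days = Nov 4, 2032.
Underwriting issues conditional approval: Nov 4, 2032 + 27 days = Dec 1, 2032.
Clear-to-close is issued: Dec 1, 2032 + 52 days = Jan 22, 2033.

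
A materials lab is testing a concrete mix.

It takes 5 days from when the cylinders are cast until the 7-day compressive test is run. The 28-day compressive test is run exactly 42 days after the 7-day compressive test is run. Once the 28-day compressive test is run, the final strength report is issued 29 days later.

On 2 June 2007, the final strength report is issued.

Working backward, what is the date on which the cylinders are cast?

The final strength report is issued: Jun 2, 2007.
The 28-day compressive test is run: Jun 2, 2007 − 29 days = May 4, 2007.
The 7-day compressive test is run: May 4, 2007 − 42 days = Mar 23, 2007.
The cylinders are cast: Mar 23, 2007 − 5 days = Mar 18, 2007.

18 March 2007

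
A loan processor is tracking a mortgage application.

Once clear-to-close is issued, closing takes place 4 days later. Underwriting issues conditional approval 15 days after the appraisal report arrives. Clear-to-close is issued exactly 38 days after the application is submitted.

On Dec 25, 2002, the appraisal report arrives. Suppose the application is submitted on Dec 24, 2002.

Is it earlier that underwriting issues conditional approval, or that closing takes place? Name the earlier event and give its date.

Underwriting issues conditional approval — Jan 9, 2003

The appraisal report arrives: Dec 25, 2002.
Underwriting issues conditional approval: Dec 25, 2002 + 15 days = Jan 9, 2003.
The application is submitted: Dec 24, 2002.
Clear-to-close is issued: Dec 24, 2002 + 38 days = Jan 31, 2003.
Closing takes place: Jan 31, 2003 + 4 days = Feb 4, 2003.
Comparing: underwriting issues conditional approval on Jan 9, 2003 vs closing takes place on Feb 4, 2003. Earlier: underwriting issues conditional approval.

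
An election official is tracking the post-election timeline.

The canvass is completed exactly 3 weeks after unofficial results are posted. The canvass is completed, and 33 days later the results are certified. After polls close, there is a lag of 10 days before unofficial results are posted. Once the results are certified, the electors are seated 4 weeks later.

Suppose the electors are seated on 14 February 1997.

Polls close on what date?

14 November 1996

The electors are seated: Feb 14, 1997.
The results are certified: Feb 14, 1997 − 4 weeks = Jan 17, 1997.
The canvass is completed: Jan 17, 1997 − 33 days = Dec 15, 1996.
Unofficial results are posted: Dec 15, 1996 − 3 weeks = Nov 24, 1996.
Polls close: Nov 24, 1996 − 10 days = Nov 14, 1996.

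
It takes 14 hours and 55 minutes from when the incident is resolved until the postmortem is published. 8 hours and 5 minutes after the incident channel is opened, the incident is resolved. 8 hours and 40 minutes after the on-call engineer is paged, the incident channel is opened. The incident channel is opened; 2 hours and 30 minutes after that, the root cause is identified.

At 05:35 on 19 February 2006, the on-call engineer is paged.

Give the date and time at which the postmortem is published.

13:15 on 20 February 2006

The on-call engineer is paged: 05:35 Feb 19, 2006.
The incident channel is opened: 05:35 Feb 19, 2006 + 8h40m = 14:15 Feb 19, 2006.
The incident is resolved: 14:15 Feb 19, 2006 + 8h05m = 22:20 Feb 19, 2006.
The postmortem is published: 22:20 Feb 19, 2006 + 14h55m = 13:15 Feb 20, 2006.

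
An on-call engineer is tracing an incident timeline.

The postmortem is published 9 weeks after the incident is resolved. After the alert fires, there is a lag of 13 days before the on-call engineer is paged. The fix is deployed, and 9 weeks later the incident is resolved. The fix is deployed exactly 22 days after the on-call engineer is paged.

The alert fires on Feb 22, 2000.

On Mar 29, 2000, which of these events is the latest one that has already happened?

The alert fires: Feb 22, 2000.
The on-call engineer is paged: Feb 22, 2000 + 13 days = Mar 6, 2000.
The fix is deployed: Mar 6, 2000 + 22 days = Mar 28, 2000.
The incident is resolved: Mar 28, 2000 + 9 weeks = May 30, 2000.
The postmortem is published: May 30, 2000 + 9 weeks = Aug 1, 2000.
Mar 29, 2000 falls between when the fix is deployed (Mar 28, 2000) and when the incident is resolved (May 30, 2000).

The fix is deployed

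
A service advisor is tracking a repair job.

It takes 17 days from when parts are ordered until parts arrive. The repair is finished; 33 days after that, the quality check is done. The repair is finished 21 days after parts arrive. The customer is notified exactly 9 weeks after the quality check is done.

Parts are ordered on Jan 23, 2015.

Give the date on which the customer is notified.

Jun 6, 2015

Parts are ordered: Jan 23, 2015.
Parts arrive: Jan 23, 2015 + 17 days = Feb 9, 2015.
The repair is finished: Feb 9, 2015 + 21 days = Mar 2, 2015.
The quality check is done: Mar 2, 2015 + 33 days = Apr 4, 2015.
The customer is notified: Apr 4, 2015 + 9 weeks = Jun 6, 2015.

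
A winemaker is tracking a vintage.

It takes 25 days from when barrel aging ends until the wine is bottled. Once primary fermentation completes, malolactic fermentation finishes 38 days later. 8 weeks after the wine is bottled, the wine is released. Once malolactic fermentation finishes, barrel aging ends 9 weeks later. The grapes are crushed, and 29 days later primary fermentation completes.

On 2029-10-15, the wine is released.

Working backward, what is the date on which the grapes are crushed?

The wine is released: Oct 15, 2029.
The wine is bottled: Oct 15, 2029 − 8 weeks = Aug 20, 2029.
Barrel aging ends: Aug 20, 2029 − 25 days = Jul 26, 2029.
Malolactic fermentation finishes: Jul 26, 2029 − 9 weeks = May 24, 2029.
Primary fermentation completes: May 24, 2029 − 38 days = Apr 16, 2029.
The grapes are crushed: Apr 16, 2029 − 29 days = Mar 18, 2029.

2029-03-18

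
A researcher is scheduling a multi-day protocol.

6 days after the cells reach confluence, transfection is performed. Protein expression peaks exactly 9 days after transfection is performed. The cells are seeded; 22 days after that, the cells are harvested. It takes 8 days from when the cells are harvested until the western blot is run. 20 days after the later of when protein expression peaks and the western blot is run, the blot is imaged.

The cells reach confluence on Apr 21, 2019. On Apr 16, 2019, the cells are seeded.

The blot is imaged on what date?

The cells reach confluence: Apr 21, 2019.
Transfection is performed: Apr 21, 2019 + 6 days = Apr 27, 2019.
Protein expression peaks: Apr 27, 2019 + 9 days = May 6, 2019.
The cells are seeded: Apr 16, 2019.
The cells are harvested: Apr 16, 2019 + 22 days = May 8, 2019.
The western blot is run: May 8, 2019 + 8 days = May 16, 2019.
Both prerequisites met — protein expression peaks (May 6, 2019), the western blot is run (May 16, 2019); the later is May 16, 2019.
The blot is imaged: May 16, 2019 + 20 days = Jun 5, 2019.

Jun 5, 2019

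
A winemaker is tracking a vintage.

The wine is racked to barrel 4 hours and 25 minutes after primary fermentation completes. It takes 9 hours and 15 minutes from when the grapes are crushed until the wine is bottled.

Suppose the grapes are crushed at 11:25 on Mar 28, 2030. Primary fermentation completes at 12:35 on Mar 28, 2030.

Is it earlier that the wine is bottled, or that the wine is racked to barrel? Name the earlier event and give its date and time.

The wine is racked to barrel — 17:00 on Mar 28, 2030

The grapes are crushed: 11:25 Mar 28, 2030.
The wine is bottled: 11:25 Mar 28, 2030 + 9h15m = 20:40 Mar 28, 2030.
Primary fermentation completes: 12:35 Mar 28, 2030.
The wine is racked to barrel: 12:35 Mar 28, 2030 + 4h25m = 17:00 Mar 28, 2030.
Comparing: the wine is bottled at 20:40 Mar 28, 2030 vs the wine is racked to barrel at 17:00 Mar 28, 2030. Earlier: the wine is racked to barrel.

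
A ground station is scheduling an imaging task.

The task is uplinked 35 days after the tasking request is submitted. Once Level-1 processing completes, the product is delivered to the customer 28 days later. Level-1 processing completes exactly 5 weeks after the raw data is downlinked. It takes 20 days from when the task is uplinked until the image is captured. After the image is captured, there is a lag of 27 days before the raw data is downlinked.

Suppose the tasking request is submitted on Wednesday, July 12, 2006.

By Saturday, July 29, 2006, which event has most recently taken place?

The tasking request is submitted

The tasking request is submitted: Jul 12, 2006.
The task is uplinked: Jul 12, 2006 + 35 days = Aug 16, 2006.
The image is captured: Aug 16, 2006 + 20 days = Sep 5, 2006.
The raw data is downlinked: Sep 5, 2006 + 27 days = Oct 2, 2006.
Level-1 processing completes: Oct 2, 2006 + 5 weeks = Nov 6, 2006.
The product is delivered to the customer: Nov 6, 2006 + 28 days = Dec 4, 2006.
Jul 29, 2006 falls between when the tasking request is submitted (Jul 12, 2006) and when the task is uplinked (Aug 16, 2006).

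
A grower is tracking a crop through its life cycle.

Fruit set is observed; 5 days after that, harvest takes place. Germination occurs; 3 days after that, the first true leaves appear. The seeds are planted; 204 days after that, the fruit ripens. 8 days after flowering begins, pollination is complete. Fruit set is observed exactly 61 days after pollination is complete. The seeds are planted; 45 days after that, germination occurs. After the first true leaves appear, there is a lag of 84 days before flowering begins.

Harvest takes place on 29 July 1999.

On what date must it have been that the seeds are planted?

4 January 1999

Harvest takes place: Jul 29, 1999.
Fruit set is observed: Jul 29, 1999 − 5 days = Jul 24, 1999.
Pollination is complete: Jul 24, 1999 − 61 days = May 24, 1999.
Flowering begins: May 24, 1999 − 8 days = May 16, 1999.
The first true leaves appear: May 16, 1999 − 84 days = Feb 21, 1999.
Germination occurs: Feb 21, 1999 − 3 days = Feb 18, 1999.
The seeds are planted: Feb 18, 1999 − 45 days = Jan 4, 1999.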